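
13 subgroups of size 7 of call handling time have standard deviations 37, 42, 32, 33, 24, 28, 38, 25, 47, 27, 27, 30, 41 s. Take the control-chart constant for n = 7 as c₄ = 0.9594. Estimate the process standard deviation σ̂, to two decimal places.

s̄ = (37 + 42 + 32 + 33 + 24 + 28 + 38 + 25 + 47 + 27 + 27 + 30 + 41) / 13 = 33.1538
σ̂ = s̄ / c₄ = 33.1538 / 0.9594 = 34.5569

34.56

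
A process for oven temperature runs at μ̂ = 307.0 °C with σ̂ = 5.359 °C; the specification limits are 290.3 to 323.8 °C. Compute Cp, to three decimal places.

Cp = (USL − LSL) / (6σ̂) = (323.8 − 290.3) / (6 × 5.359) = 33.5000 / 32.1540 = 1.0419

1.042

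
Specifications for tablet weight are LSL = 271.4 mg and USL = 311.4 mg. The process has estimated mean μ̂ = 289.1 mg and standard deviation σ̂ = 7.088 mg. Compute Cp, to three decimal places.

0.941

Cp = (USL − LSL) / (6σ̂) = (311.4 − 271.4) / (6 × 7.088) = 40.0000 / 42.5280 = 0.9406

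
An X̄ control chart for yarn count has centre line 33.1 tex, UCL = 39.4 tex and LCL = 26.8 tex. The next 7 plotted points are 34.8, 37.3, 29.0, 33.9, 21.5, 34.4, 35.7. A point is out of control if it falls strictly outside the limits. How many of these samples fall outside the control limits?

Compare each point to [26.8, 39.4]: sample 5 = 21.5 < LCL.

1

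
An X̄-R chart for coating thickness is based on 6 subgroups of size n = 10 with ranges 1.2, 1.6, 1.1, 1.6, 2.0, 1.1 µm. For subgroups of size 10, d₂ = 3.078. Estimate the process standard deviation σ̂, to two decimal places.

R̄ = (1.2 + 1.6 + 1.1 + 1.6 + 2.0 + 1.1) / 6 = 1.4333
σ̂ = R̄ / d₂ = 1.4333 / 3.078 = 0.4657

0.47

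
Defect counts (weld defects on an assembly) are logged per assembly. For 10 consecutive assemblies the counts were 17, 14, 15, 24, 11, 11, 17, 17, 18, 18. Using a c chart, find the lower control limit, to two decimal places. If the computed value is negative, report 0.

c̄ = (17 + 14 + 15 + 24 + 11 + 11 + 17 + 17 + 18 + 18) / 10 = 162 / 10 = 16.2000
LCL = c̄ − 3√c̄ = 16.2000 − 3 × 4.0249 = 4.1252

4.13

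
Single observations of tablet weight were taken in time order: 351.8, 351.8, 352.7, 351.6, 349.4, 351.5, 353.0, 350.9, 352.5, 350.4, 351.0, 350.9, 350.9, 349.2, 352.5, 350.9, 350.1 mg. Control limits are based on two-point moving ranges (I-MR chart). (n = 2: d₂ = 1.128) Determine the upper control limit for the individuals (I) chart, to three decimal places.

X̄ = (351.8 + 351.8 + 352.7 + 351.6 + 349.4 + 351.5 + 353.0 + 350.9 + 352.5 + 350.4 + 351.0 + 350.9 + 350.9 + 349.2 + 352.5 + 350.9 + 350.1) / 17 = 351.2412
Moving ranges: 0.0, 0.9, 1.1, 2.2, 2.1, 1.5, 2.1, 1.6, 2.1, 0.6, 0.1, 0.0, 1.7, 3.3, 1.6, 0.8; M̄R̄ = 21.7000 / 16 = 1.3562
UCL = X̄ + 3·M̄R̄/d₂ = 351.2412 + 3 × 1.3562 / 1.128 = 354.8482

354.848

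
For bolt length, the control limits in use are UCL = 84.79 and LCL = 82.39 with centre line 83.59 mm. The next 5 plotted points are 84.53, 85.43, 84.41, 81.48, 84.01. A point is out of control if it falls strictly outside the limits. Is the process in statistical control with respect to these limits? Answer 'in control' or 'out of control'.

Compare each point to [82.39, 84.79]: sample 2 = 85.43 > UCL; sample 4 = 81.48 < LCL.

out of control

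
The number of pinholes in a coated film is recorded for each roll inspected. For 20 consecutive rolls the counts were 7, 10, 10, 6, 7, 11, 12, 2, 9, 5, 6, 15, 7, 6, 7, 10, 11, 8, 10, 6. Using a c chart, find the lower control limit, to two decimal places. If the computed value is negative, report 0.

0.00

c̄ = (7 + 10 + 10 + 6 + 7 + 11 + 12 + 2 + 9 + 5 + 6 + 15 + 7 + 6 + 7 + 10 + 11 + 8 + 10 + 6) / 20 = 165 / 20 = 8.2500
LCL = c̄ − 3√c̄ = 8.2500 − 3 × 2.8723 = -0.3668 → 0 (cannot be negative)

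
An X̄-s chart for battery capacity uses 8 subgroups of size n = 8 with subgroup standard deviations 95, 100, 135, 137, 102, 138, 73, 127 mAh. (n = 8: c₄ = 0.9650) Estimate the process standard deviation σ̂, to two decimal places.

s̄ = (95 + 100 + 135 + 137 + 102 + 138 + 73 + 127) / 8 = 113.3750
σ̂ = s̄ / c₄ = 113.3750 / 0.9650 = 117.4870

117.49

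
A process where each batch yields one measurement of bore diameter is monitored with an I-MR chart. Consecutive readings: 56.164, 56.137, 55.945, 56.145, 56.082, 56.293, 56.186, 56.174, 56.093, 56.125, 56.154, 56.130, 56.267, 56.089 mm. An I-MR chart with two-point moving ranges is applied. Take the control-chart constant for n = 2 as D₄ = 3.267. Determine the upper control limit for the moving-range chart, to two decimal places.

Moving ranges: 0.027, 0.192, 0.200, 0.063, 0.211, 0.107, 0.012, 0.081, 0.032, 0.029, 0.024, 0.137, 0.178; M̄R̄ = 1.2930 / 13 = 0.0995
UCL_MR = D₄·M̄R̄ = 3.267 × 0.0995 = 0.3249

0.32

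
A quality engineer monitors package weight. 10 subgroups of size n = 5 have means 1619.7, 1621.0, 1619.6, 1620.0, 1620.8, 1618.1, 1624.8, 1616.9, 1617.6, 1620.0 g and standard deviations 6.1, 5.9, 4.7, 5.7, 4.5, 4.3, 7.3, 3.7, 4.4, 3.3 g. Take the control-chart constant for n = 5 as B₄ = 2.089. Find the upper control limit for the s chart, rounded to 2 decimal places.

10.42

s̄ = (6.1 + 5.9 + 4.7 + 5.7 + 4.5 + 4.3 + 7.3 + 3.7 + 4.4 + 3.3) / 10 = 4.9900
UCL_s = B₄·s̄ = 2.089 × 4.9900 = 10.4241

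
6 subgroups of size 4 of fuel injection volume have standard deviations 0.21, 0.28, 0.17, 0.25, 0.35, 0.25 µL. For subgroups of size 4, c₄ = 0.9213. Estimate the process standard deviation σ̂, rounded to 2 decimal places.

0.27

s̄ = (0.21 + 0.28 + 0.17 + 0.25 + 0.35 + 0.25) / 6 = 0.2517
σ̂ = s̄ / c₄ = 0.2517 / 0.9213 = 0.2732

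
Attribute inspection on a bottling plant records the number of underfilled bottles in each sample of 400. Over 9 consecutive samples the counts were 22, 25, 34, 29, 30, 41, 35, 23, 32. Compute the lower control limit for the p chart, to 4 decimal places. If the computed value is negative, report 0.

p̄ = Σdᵢ / (k·n) = 271 / (9 × 400) = 0.07528
LCL = p̄ − 3·√(p̄(1−p̄)/n) = 0.07528 − 3 × 0.01319 = 0.03570

0.0357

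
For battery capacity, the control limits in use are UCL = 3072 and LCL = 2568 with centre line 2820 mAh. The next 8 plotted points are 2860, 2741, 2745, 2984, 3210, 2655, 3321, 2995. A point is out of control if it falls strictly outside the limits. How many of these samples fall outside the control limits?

Compare each point to [2568, 3072]: sample 5 = 3210 > UCL; sample 7 = 3321 > UCL.

2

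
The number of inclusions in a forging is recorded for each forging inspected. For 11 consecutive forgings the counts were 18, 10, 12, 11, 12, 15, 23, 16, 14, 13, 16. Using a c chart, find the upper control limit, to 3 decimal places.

c̄ = (18 + 10 + 12 + 11 + 12 + 15 + 23 + 16 + 14 + 13 + 16) / 11 = 160 / 11 = 14.5455
UCL = c̄ + 3√c̄ = 14.5455 + 3 × √14.5455 = 14.5455 + 3 × 3.8139 = 25.9870

25.987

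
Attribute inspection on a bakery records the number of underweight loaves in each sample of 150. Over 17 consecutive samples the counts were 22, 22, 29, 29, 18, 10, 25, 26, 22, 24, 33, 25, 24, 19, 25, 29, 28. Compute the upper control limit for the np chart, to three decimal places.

p̄ = Σdᵢ / (k·n) = 410 / (17 × 150) = 0.16078
UCL = np̄ + 3·√(np̄(1−p̄)) = 24.1176 + 3 × √(24.1176×0.83922) = 24.1176 + 3 × 4.4989 = 37.6143

37.614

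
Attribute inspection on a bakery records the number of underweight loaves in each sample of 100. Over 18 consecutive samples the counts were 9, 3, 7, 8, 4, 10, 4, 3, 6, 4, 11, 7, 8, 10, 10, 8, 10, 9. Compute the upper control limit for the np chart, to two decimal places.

p̄ = Σdᵢ / (k·n) = 131 / (18 × 100) = 0.07278
UCL = np̄ + 3·√(np̄(1−p̄)) = 7.2778 + 3 × √(7.2778×0.92722) = 7.2778 + 3 × 2.5977 = 15.0709

15.07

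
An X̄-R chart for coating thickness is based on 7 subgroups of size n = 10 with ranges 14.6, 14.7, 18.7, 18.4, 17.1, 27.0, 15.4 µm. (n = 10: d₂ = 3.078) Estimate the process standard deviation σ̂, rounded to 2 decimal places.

5.84

R̄ = (14.6 + 14.7 + 18.7 + 18.4 + 17.1 + 27.0 + 15.4) / 7 = 17.9857
σ̂ = R̄ / d₂ = 17.9857 / 3.078 = 5.8433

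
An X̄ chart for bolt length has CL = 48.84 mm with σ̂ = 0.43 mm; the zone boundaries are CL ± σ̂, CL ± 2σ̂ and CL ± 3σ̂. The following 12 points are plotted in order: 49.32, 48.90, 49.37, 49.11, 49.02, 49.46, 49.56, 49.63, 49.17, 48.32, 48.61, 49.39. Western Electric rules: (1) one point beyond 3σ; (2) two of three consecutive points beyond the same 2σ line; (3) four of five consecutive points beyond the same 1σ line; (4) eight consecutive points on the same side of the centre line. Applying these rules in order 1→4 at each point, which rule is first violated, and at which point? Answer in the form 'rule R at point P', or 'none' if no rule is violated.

Zone of each point (C = within 1σ̂, B = 1σ̂–2σ̂, A = 2σ̂–3σ̂, * = beyond 3σ̂; sign = side of CL): 1:+B, 2:+C, 3:+B, 4:+C, 5:+C, 6:+B, 7:+B, 8:+B, 9:+C, 10:-B, 11:-C, 12:+B
Rule 4 (eight consecutive points on the same side of the centre line) is satisfied at point 8.

rule 4 at point 8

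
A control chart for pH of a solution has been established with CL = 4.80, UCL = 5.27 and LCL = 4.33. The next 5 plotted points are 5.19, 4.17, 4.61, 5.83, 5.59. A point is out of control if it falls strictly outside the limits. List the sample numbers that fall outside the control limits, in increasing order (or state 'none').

Compare each point to [4.33, 5.27]: sample 2 = 4.17 < LCL; sample 4 = 5.83 > UCL; sample 5 = 5.59 > UCL.

2, 4, 5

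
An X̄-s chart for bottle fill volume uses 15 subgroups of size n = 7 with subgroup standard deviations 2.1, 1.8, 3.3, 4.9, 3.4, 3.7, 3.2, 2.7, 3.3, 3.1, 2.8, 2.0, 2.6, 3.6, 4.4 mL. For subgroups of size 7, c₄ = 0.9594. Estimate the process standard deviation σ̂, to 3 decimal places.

3.259

s̄ = (2.1 + 1.8 + 3.3 + 4.9 + 3.4 + 3.7 + 3.2 + 2.7 + 3.3 + 3.1 + 2.8 + 2.0 + 2.6 + 3.6 + 4.4) / 15 = 3.1267
σ̂ = s̄ / c₄ = 3.1267 / 0.9594 = 3.2590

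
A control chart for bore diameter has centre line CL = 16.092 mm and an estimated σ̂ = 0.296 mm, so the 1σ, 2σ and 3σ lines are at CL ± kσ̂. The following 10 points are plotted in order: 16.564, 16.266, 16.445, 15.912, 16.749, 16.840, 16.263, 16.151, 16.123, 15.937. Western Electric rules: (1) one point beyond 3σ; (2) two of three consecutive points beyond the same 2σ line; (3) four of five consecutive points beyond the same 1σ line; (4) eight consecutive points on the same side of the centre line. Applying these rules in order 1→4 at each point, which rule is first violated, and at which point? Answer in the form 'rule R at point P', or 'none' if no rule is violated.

rule 2 at point 6

Zone of each point (C = within 1σ̂, B = 1σ̂–2σ̂, A = 2σ̂–3σ̂, * = beyond 3σ̂; sign = side of CL): 1:+B, 2:+C, 3:+B, 4:-C, 5:+A, 6:+A, 7:+C, 8:+C, 9:+C, 10:-C
Rule 2 (two of three consecutive points beyond the same 2σ limit) is satisfied at point 6.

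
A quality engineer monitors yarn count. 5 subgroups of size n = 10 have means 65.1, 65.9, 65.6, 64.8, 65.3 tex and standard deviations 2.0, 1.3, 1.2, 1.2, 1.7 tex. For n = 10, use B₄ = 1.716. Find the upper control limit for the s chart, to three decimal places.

s̄ = (2.0 + 1.3 + 1.2 + 1.2 + 1.7) / 5 = 1.4800
UCL_s = B₄·s̄ = 1.716 × 1.4800 = 2.5397

2.540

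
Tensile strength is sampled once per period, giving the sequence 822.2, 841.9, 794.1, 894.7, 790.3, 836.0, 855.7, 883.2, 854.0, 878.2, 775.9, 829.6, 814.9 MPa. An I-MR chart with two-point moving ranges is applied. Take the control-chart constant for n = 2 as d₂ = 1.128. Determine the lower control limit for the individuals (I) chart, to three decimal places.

705.556

X̄ = (822.2 + 841.9 + 794.1 + 894.7 + 790.3 + 836.0 + 855.7 + 883.2 + 854.0 + 878.2 + 775.9 + 829.6 + 814.9) / 13 = 836.2077
Moving ranges: 19.7, 47.8, 100.6, 104.4, 45.7, 19.7, 27.5, 29.2, 24.2, 102.3, 53.7, 14.7; M̄R̄ = 589.5000 / 12 = 49.1250
LCL = X̄ − 3·M̄R̄/d₂ = 836.2077 − 3 × 49.1250 / 1.128 = 705.5561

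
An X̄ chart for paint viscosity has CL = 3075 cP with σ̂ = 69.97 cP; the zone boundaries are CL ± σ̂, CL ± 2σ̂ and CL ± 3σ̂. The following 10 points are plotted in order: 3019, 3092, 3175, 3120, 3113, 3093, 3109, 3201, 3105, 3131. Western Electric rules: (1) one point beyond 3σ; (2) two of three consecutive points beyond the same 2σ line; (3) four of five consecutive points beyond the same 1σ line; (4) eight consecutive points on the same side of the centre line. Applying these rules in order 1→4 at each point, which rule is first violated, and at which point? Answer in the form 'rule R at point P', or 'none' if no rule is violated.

rule 4 at point 9

Zone of each point (C = within 1σ̂, B = 1σ̂–2σ̂, A = 2σ̂–3σ̂, * = beyond 3σ̂; sign = side of CL): 1:-C, 2:+C, 3:+B, 4:+C, 5:+C, 6:+C, 7:+C, 8:+B, 9:+C, 10:+C
Rule 4 (eight consecutive points on the same side of the centre line) is satisfied at point 9.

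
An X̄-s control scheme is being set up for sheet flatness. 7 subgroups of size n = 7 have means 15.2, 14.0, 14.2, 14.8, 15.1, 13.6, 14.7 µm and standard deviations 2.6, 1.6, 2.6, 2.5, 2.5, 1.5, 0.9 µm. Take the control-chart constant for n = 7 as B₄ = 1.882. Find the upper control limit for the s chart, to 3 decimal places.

3.818

s̄ = (2.6 + 1.6 + 2.6 + 2.5 + 2.5 + 1.5 + 0.9) / 7 = 2.0286
UCL_s = B₄·s̄ = 1.882 × 2.0286 = 3.8178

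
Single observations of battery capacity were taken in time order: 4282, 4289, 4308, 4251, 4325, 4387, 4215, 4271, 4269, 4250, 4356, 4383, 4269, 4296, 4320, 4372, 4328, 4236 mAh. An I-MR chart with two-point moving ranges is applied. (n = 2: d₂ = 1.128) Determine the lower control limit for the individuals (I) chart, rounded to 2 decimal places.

4151.14

X̄ = (4282 + 4289 + 4308 + 4251 + 4325 + 4387 + 4215 + 4271 + 4269 + 4250 + 4356 + 4383 + 4269 + 4296 + 4320 + 4372 + 4328 + 4236) / 18 = 4300.3889
Moving ranges: 7, 19, 57, 74, 62, 172, 56, 2, 19, 106, 27, 114, 27, 24, 52, 44, 92; M̄R̄ = 954.0000 / 17 = 56.1176
LCL = X̄ − 3·M̄R̄/d₂ = 4300.3889 − 3 × 56.1176 / 1.128 = 4151.1398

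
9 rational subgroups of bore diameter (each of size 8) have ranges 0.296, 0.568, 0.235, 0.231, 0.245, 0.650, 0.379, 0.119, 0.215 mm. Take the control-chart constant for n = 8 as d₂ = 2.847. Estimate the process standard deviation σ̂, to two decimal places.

R̄ = (0.296 + 0.568 + 0.235 + 0.231 + 0.245 + 0.650 + 0.379 + 0.119 + 0.215) / 9 = 0.3264
σ̂ = R̄ / d₂ = 0.3264 / 2.847 = 0.1147

0.11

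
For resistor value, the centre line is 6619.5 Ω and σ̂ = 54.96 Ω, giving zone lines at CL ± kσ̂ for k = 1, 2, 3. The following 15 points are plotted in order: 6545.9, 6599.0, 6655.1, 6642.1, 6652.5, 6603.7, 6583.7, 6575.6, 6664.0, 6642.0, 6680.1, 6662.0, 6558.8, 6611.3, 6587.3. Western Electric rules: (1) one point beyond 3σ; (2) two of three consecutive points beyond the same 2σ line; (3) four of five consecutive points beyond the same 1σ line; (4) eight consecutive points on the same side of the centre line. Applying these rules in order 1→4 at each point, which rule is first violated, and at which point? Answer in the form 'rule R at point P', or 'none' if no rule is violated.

Zone of each point (C = within 1σ̂, B = 1σ̂–2σ̂, A = 2σ̂–3σ̂, * = beyond 3σ̂; sign = side of CL): 1:-B, 2:-C, 3:+C, 4:+C, 5:+C, 6:-C, 7:-C, 8:-C, 9:+C, 10:+C, 11:+B, 12:+C, 13:-B, 14:-C, 15:-C
No rule fires across all 15 points.

none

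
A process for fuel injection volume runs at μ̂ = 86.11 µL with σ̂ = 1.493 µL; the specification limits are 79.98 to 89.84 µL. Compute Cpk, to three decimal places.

Cpu = (USL − μ̂) / (3σ̂) = (89.84 − 86.11) / (3 × 1.493) = 0.8328; Cpl = (μ̂ − LSL) / (3σ̂) = (86.11 − 79.98) / (3 × 1.493) = 1.3686; Cpk = min(Cpu, Cpl) = 0.8328

0.833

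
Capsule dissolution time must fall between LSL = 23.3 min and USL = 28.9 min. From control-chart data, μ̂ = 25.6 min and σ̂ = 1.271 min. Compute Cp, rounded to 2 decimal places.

0.73

Cp = (USL − LSL) / (6σ̂) = (28.9 − 23.3) / (6 × 1.271) = 5.6000 / 7.6260 = 0.7343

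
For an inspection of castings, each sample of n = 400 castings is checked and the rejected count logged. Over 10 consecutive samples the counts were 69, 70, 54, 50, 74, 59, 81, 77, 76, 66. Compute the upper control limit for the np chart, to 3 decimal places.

90.085

p̄ = Σdᵢ / (k·n) = 676 / (10 × 400) = 0.16900
UCL = np̄ + 3·√(np̄(1−p̄)) = 67.6000 + 3 × √(67.6000×0.83100) = 67.6000 + 3 × 7.4950 = 90.0851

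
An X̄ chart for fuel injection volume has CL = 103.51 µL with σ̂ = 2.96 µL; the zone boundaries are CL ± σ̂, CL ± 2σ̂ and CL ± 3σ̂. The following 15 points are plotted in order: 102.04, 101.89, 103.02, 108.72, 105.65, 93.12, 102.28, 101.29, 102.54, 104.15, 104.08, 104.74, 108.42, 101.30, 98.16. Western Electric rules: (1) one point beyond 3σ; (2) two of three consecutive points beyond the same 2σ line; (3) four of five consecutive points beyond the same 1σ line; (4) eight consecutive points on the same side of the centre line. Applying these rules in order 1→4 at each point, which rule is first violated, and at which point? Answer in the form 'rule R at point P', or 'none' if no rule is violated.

Zone of each point (C = within 1σ̂, B = 1σ̂–2σ̂, A = 2σ̂–3σ̂, * = beyond 3σ̂; sign = side of CL): 1:-C, 2:-C, 3:-C, 4:+B, 5:+C, 6:-*, 7:-C, 8:-C, 9:-C, 10:+C, 11:+C, 12:+C, 13:+B, 14:-C, 15:-B
Rule 1 (one point beyond the 3σ limits) is satisfied at point 6.

rule 1 at point 6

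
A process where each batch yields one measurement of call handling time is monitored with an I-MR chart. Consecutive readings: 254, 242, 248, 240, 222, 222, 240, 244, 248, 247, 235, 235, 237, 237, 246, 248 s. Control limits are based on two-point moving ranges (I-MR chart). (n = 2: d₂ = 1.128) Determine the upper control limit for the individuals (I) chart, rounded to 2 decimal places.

257.33

X̄ = (254 + 242 + 248 + 240 + 222 + 222 + 240 + 244 + 248 + 247 + 235 + 235 + 237 + 237 + 246 + 248) / 16 = 240.3125
Moving ranges: 12, 6, 8, 18, 0, 18, 4, 4, 1, 12, 0, 2, 0, 9, 2; M̄R̄ = 96.0000 / 15 = 6.4000
UCL = X̄ + 3·M̄R̄/d₂ = 240.3125 + 3 × 6.4000 / 1.128 = 257.3338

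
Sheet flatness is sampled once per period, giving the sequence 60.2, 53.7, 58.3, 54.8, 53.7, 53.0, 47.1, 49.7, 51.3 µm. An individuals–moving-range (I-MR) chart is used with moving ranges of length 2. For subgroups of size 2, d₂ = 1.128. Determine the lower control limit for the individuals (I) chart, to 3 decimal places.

44.723

X̄ = (60.2 + 53.7 + 58.3 + 54.8 + 53.7 + 53.0 + 47.1 + 49.7 + 51.3) / 9 = 53.5333
Moving ranges: 6.5, 4.6, 3.5, 1.1, 0.7, 5.9, 2.6, 1.6; M̄R̄ = 26.5000 / 8 = 3.3125
LCL = X̄ − 3·M̄R̄/d₂ = 53.5333 − 3 × 3.3125 / 1.128 = 44.7235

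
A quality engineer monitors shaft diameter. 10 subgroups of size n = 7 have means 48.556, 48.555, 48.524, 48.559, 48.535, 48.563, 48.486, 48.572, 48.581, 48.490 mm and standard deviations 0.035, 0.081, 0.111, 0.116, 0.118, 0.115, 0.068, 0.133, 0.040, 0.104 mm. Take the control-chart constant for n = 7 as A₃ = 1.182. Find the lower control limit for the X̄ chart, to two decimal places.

X̄̄ = (48.556 + 48.555 + 48.524 + 48.559 + 48.535 + 48.563 + 48.486 + 48.572 + 48.581 + 48.490) / 10 = 48.5421
s̄ = (0.035 + 0.081 + 0.111 + 0.116 + 0.118 + 0.115 + 0.068 + 0.133 + 0.040 + 0.104) / 10 = 0.0921
LCL = X̄̄ − A₃·s̄ = 48.5421 − 1.182 × 0.0921 = 48.4332

48.43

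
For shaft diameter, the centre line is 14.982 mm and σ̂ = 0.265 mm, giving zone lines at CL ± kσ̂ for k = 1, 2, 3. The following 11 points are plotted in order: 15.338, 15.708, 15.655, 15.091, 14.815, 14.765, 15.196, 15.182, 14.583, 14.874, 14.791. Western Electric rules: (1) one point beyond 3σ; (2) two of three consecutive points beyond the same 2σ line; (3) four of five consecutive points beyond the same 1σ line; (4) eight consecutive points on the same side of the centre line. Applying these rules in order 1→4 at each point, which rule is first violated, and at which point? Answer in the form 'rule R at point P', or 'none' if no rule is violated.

rule 2 at point 3

Zone of each point (C = within 1σ̂, B = 1σ̂–2σ̂, A = 2σ̂–3σ̂, * = beyond 3σ̂; sign = side of CL): 1:+B, 2:+A, 3:+A, 4:+C, 5:-C, 6:-C, 7:+C, 8:+C, 9:-B, 10:-C, 11:-C
Rule 2 (two of three consecutive points beyond the same 2σ limit) is satisfied at point 3.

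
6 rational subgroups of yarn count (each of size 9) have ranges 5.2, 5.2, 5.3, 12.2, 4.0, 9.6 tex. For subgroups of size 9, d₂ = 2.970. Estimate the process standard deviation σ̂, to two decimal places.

R̄ = (5.2 + 5.2 + 5.3 + 12.2 + 4.0 + 9.6) / 6 = 6.9167
σ̂ = R̄ / d₂ = 6.9167 / 2.970 = 2.3288

2.33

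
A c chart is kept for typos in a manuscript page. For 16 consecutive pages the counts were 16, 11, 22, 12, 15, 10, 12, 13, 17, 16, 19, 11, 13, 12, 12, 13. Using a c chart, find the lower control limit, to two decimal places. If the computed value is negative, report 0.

2.78

c̄ = (16 + 11 + 22 + 12 + 15 + 10 + 12 + 13 + 17 + 16 + 19 + 11 + 13 + 12 + 12 + 13) / 16 = 224 / 16 = 14.0000
LCL = c̄ − 3√c̄ = 14.0000 − 3 × 3.7417 = 2.7750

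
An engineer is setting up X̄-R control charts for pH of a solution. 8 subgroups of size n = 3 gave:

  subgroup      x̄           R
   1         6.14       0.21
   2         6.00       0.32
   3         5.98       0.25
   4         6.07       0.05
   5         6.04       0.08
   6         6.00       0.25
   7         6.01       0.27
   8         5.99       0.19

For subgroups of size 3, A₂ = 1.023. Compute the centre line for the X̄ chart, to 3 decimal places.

X̄̄ = (6.14 + 6.00 + 5.98 + 6.07 + 6.04 + 6.00 + 6.01 + 5.99) / 8 = 48.2300 / 8 = 6.0288
CL = X̄̄ = 6.0288

6.029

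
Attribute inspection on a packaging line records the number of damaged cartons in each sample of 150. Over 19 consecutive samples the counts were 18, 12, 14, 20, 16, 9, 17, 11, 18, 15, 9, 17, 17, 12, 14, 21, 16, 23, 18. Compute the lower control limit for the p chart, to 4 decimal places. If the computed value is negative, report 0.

0.0294

p̄ = Σdᵢ / (k·n) = 297 / (19 × 150) = 0.10421
LCL = p̄ − 3·√(p̄(1−p̄)/n) = 0.10421 − 3 × 0.02495 = 0.02937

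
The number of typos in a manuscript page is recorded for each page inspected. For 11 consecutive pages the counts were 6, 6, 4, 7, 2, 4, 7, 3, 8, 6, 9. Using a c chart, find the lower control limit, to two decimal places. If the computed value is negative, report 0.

c̄ = (6 + 6 + 4 + 7 + 2 + 4 + 7 + 3 + 8 + 6 + 9) / 11 = 62 / 11 = 5.6364
LCL = c̄ − 3√c̄ = 5.6364 − 3 × 2.3741 = -1.4859 → 0 (cannot be negative)

0.00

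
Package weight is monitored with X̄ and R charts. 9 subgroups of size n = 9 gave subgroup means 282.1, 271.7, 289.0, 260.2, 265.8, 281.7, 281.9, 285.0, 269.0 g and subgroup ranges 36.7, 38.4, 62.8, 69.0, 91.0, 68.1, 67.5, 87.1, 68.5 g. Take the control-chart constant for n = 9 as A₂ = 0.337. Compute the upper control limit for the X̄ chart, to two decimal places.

298.33

X̄̄ = (282.1 + 271.7 + 289.0 + 260.2 + 265.8 + 281.7 + 281.9 + 285.0 + 269.0) / 9 = 2486.4000 / 9 = 276.2667
R̄ = (36.7 + 38.4 + 62.8 + 69.0 + 91.0 + 68.1 + 67.5 + 87.1 + 68.5) / 9 = 589.1000 / 9 = 65.4556
UCL = X̄̄ + A₂·R̄ = 276.2667 + 0.337 × 65.4556 = 298.3252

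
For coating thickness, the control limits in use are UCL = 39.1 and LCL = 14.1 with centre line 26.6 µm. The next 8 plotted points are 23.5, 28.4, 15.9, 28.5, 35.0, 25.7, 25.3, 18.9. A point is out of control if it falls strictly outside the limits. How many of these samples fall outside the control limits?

All 8 points lie within [14.1, 39.1].

0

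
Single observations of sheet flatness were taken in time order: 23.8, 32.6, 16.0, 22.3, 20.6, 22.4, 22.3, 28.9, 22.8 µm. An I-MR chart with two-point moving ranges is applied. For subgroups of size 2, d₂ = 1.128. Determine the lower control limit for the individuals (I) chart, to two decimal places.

X̄ = (23.8 + 32.6 + 16.0 + 22.3 + 20.6 + 22.4 + 22.3 + 28.9 + 22.8) / 9 = 23.5222
Moving ranges: 8.8, 16.6, 6.3, 1.7, 1.8, 0.1, 6.6, 6.1; M̄R̄ = 48.0000 / 8 = 6.0000
LCL = X̄ − 3·M̄R̄/d₂ = 23.5222 − 3 × 6.0000 / 1.128 = 7.5648

7.56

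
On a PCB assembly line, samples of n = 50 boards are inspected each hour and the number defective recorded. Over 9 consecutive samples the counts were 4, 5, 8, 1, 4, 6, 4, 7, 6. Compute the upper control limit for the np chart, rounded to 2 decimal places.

p̄ = Σdᵢ / (k·n) = 45 / (9 × 50) = 0.10000
UCL = np̄ + 3·√(np̄(1−p̄)) = 5.0000 + 3 × √(5.0000×0.90000) = 5.0000 + 3 × 2.1213 = 11.3640

11.36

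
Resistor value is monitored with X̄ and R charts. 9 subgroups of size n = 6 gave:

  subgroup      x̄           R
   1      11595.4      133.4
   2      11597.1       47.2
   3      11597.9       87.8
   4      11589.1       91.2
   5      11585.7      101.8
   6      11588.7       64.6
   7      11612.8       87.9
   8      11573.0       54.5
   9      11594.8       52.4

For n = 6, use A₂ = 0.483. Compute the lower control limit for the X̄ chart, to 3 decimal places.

11554.039

X̄̄ = (11595.4 + 11597.1 + 11597.9 + 11589.1 + 11585.7 + 11588.7 + 11612.8 + 11573.0 + 11594.8) / 9 = 104334.5000 / 9 = 11592.7222
R̄ = (133.4 + 47.2 + 87.8 + 91.2 + 101.8 + 64.6 + 87.9 + 54.5 + 52.4) / 9 = 720.8000 / 9 = 80.0889
LCL = X̄̄ − A₂·R̄ = 11592.7222 − 0.483 × 80.0889 = 11554.0393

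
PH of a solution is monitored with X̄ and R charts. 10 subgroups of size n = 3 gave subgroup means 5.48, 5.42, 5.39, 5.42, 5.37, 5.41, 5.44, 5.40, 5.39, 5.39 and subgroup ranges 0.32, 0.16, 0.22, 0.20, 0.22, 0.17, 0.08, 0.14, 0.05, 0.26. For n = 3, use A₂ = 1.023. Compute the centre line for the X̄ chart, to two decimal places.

5.41

X̄̄ = (5.48 + 5.42 + 5.39 + 5.42 + 5.37 + 5.41 + 5.44 + 5.40 + 5.39 + 5.39) / 10 = 54.1100 / 10 = 5.4110
CL = X̄̄ = 5.4110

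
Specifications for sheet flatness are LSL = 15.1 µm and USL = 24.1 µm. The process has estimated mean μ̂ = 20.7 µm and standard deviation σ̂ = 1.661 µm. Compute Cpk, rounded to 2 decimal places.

0.68

Cpu = (USL − μ̂) / (3σ̂) = (24.1 − 20.7) / (3 × 1.661) = 0.6823; Cpl = (μ̂ − LSL) / (3σ̂) = (20.7 − 15.1) / (3 × 1.661) = 1.1238; Cpk = min(Cpu, Cpl) = 0.6823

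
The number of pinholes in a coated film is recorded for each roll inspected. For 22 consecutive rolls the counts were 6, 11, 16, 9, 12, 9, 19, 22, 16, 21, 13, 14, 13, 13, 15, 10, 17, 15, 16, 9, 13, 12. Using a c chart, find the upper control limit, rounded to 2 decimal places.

24.78

c̄ = (6 + 11 + 16 + 9 + 12 + 9 + 19 + 22 + 16 + 21 + 13 + 14 + 13 + 13 + 15 + 10 + 17 + 15 + 16 + 9 + 13 + 12) / 22 = 301 / 22 = 13.6818
UCL = c̄ + 3√c̄ = 13.6818 + 3 × √13.6818 = 13.6818 + 3 × 3.6989 = 24.7785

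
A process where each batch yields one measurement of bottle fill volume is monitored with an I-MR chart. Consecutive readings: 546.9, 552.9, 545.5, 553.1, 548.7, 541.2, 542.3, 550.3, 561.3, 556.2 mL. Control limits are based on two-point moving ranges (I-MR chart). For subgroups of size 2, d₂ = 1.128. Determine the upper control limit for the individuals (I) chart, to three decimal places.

567.009

X̄ = (546.9 + 552.9 + 545.5 + 553.1 + 548.7 + 541.2 + 542.3 + 550.3 + 561.3 + 556.2) / 10 = 549.8400
Moving ranges: 6.0, 7.4, 7.6, 4.4, 7.5, 1.1, 8.0, 11.0, 5.1; M̄R̄ = 58.1000 / 9 = 6.4556
UCL = X̄ + 3·M̄R̄/d₂ = 549.8400 + 3 × 6.4556 / 1.128 = 567.0090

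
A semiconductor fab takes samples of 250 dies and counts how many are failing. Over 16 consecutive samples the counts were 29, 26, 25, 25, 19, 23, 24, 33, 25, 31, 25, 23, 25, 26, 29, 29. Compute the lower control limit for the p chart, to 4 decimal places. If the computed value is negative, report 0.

0.0463

p̄ = Σdᵢ / (k·n) = 417 / (16 × 250) = 0.10425
LCL = p̄ − 3·√(p̄(1−p̄)/n) = 0.10425 − 3 × 0.01933 = 0.04627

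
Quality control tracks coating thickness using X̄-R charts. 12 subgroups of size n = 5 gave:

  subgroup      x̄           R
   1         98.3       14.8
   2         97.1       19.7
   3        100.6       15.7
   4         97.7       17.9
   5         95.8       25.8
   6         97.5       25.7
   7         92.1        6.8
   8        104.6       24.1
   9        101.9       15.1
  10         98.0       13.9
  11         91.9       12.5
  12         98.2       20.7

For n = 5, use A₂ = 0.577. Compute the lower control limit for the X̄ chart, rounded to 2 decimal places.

X̄̄ = (98.3 + 97.1 + 100.6 + 97.7 + 95.8 + 97.5 + 92.1 + 104.6 + 101.9 + 98.0 + 91.9 + 98.2) / 12 = 1173.7000 / 12 = 97.8083
R̄ = (14.8 + 19.7 + 15.7 + 17.9 + 25.8 + 25.7 + 6.8 + 24.1 + 15.1 + 13.9 + 12.5 + 20.7) / 12 = 212.7000 / 12 = 17.7250
LCL = X̄̄ − A₂·R̄ = 97.8083 − 0.577 × 17.7250 = 87.5810

87.58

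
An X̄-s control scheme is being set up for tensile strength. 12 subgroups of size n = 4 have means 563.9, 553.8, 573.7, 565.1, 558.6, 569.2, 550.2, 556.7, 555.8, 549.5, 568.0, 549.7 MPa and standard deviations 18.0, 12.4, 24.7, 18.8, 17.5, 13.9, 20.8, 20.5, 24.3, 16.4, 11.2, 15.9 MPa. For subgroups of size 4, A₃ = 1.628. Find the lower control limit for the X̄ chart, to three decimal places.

530.430

X̄̄ = (563.9 + 553.8 + 573.7 + 565.1 + 558.6 + 569.2 + 550.2 + 556.7 + 555.8 + 549.5 + 568.0 + 549.7) / 12 = 559.5167
s̄ = (18.0 + 12.4 + 24.7 + 18.8 + 17.5 + 13.9 + 20.8 + 20.5 + 24.3 + 16.4 + 11.2 + 15.9) / 12 = 17.8667
LCL = X̄̄ − A₃·s̄ = 559.5167 − 1.628 × 17.8667 = 530.4297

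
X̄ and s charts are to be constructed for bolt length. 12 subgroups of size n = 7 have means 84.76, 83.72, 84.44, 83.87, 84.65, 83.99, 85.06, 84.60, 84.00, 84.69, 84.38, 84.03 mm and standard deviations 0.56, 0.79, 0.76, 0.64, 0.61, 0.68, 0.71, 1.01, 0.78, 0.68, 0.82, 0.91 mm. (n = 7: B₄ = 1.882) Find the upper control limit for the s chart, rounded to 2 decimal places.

s̄ = (0.56 + 0.79 + 0.76 + 0.64 + 0.61 + 0.68 + 0.71 + 1.01 + 0.78 + 0.68 + 0.82 + 0.91) / 12 = 0.7458
UCL_s = B₄·s̄ = 1.882 × 0.7458 = 1.4037

1.40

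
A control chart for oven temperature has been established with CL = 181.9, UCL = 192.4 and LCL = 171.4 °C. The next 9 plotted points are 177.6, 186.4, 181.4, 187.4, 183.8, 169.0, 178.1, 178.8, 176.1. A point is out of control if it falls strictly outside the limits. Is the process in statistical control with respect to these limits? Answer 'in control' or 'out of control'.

out of control

Compare each point to [171.4, 192.4]: sample 6 = 169.0 < LCL.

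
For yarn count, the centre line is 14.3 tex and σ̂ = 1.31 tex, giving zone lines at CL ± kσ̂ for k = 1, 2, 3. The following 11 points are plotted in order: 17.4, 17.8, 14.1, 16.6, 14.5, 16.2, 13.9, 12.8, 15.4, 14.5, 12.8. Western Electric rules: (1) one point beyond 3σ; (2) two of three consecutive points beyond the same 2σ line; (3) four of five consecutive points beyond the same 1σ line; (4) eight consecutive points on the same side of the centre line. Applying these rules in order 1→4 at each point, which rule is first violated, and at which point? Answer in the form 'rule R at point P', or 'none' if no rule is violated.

Zone of each point (C = within 1σ̂, B = 1σ̂–2σ̂, A = 2σ̂–3σ̂, * = beyond 3σ̂; sign = side of CL): 1:+A, 2:+A, 3:-C, 4:+B, 5:+C, 6:+B, 7:-C, 8:-B, 9:+C, 10:+C, 11:-B
Rule 2 (two of three consecutive points beyond the same 2σ limit) is satisfied at point 2.

rule 2 at point 2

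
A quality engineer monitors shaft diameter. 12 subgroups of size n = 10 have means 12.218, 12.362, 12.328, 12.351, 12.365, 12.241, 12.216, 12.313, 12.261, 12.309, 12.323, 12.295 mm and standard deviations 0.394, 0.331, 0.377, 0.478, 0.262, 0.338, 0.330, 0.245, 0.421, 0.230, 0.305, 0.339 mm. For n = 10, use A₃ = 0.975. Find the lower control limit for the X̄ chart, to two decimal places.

11.97

X̄̄ = (12.218 + 12.362 + 12.328 + 12.351 + 12.365 + 12.241 + 12.216 + 12.313 + 12.261 + 12.309 + 12.323 + 12.295) / 12 = 12.2985
s̄ = (0.394 + 0.331 + 0.377 + 0.478 + 0.262 + 0.338 + 0.330 + 0.245 + 0.421 + 0.230 + 0.305 + 0.339) / 12 = 0.3375
LCL = X̄̄ − A₃·s̄ = 12.2985 − 0.975 × 0.3375 = 11.9694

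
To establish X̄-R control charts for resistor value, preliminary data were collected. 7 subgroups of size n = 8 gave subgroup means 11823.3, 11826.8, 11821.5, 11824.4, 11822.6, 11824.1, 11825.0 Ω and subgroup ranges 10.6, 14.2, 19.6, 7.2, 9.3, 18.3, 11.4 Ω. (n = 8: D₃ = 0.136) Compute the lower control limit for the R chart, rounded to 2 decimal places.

1.76

R̄ = (10.6 + 14.2 + 19.6 + 7.2 + 9.3 + 18.3 + 11.4) / 7 = 90.6000 / 7 = 12.9429
LCL_R = D₃·R̄ = 0.136 × 12.9429 = 1.7602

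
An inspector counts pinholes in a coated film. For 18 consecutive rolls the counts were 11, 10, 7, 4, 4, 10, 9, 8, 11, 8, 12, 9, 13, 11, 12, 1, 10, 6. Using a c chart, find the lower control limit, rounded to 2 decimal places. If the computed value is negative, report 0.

c̄ = (11 + 10 + 7 + 4 + 4 + 10 + 9 + 8 + 11 + 8 + 12 + 9 + 13 + 11 + 12 + 1 + 10 + 6) / 18 = 156 / 18 = 8.6667
LCL = c̄ − 3√c̄ = 8.6667 − 3 × 2.9439 = -0.1651 → 0 (cannot be negative)

0.00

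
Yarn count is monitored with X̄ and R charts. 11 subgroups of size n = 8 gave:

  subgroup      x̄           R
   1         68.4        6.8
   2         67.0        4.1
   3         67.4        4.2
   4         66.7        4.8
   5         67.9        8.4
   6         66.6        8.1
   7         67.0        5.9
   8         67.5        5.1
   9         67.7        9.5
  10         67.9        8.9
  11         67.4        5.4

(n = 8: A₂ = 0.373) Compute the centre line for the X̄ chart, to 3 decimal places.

67.409

X̄̄ = (68.4 + 67.0 + 67.4 + 66.7 + 67.9 + 66.6 + 67.0 + 67.5 + 67.7 + 67.9 + 67.4) / 11 = 741.5000 / 11 = 67.4091
CL = X̄̄ = 67.4091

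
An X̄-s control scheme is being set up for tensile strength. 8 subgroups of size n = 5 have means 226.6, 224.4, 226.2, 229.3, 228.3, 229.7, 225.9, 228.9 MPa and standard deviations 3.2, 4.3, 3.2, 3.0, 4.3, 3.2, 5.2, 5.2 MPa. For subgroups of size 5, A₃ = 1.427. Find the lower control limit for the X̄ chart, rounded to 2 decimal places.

221.78

X̄̄ = (226.6 + 224.4 + 226.2 + 229.3 + 228.3 + 229.7 + 225.9 + 228.9) / 8 = 227.4125
s̄ = (3.2 + 4.3 + 3.2 + 3.0 + 4.3 + 3.2 + 5.2 + 5.2) / 8 = 3.9500
LCL = X̄̄ − A₃·s̄ = 227.4125 − 1.427 × 3.9500 = 221.7758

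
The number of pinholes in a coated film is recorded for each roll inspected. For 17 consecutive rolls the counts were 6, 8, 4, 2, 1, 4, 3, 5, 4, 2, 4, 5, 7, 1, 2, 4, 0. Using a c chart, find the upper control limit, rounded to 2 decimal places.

c̄ = (6 + 8 + 4 + 2 + 1 + 4 + 3 + 5 + 4 + 2 + 4 + 5 + 7 + 1 + 2 + 4 + 0) / 17 = 62 / 17 = 3.6471
UCL = c̄ + 3√c̄ = 3.6471 + 3 × √3.6471 = 3.6471 + 3 × 1.9097 = 9.3762

9.38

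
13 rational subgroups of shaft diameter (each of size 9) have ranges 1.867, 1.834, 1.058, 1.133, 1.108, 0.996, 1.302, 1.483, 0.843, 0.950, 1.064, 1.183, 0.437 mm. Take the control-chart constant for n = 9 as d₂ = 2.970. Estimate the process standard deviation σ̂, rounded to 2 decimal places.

R̄ = (1.867 + 1.834 + 1.058 + 1.133 + 1.108 + 0.996 + 1.302 + 1.483 + 0.843 + 0.950 + 1.064 + 1.183 + 0.437) / 13 = 1.1737
σ̂ = R̄ / d₂ = 1.1737 / 2.970 = 0.3952

0.40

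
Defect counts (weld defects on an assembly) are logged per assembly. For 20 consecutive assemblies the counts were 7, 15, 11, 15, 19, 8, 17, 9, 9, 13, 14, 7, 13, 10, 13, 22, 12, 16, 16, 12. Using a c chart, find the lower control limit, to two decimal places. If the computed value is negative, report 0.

2.13

c̄ = (7 + 15 + 11 + 15 + 19 + 8 + 17 + 9 + 9 + 13 + 14 + 7 + 13 + 10 + 13 + 22 + 12 + 16 + 16 + 12) / 20 = 258 / 20 = 12.9000
LCL = c̄ − 3√c̄ = 12.9000 − 3 × 3.5917 = 2.1250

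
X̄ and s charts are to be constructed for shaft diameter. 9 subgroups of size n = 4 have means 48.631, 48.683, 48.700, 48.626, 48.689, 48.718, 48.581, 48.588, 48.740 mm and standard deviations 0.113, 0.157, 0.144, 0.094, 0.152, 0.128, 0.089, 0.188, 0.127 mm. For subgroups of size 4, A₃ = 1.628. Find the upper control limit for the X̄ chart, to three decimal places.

X̄̄ = (48.631 + 48.683 + 48.700 + 48.626 + 48.689 + 48.718 + 48.581 + 48.588 + 48.740) / 9 = 48.6618
s̄ = (0.113 + 0.157 + 0.144 + 0.094 + 0.152 + 0.128 + 0.089 + 0.188 + 0.127) / 9 = 0.1324
UCL = X̄̄ + A₃·s̄ = 48.6618 + 1.628 × 0.1324 = 48.8774

48.877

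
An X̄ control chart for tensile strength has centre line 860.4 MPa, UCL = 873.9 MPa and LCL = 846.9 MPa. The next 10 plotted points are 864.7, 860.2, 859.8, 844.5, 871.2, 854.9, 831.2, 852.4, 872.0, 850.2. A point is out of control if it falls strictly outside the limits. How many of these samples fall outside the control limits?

Compare each point to [846.9, 873.9]: sample 4 = 844.5 < LCL; sample 7 = 831.2 < LCL.

2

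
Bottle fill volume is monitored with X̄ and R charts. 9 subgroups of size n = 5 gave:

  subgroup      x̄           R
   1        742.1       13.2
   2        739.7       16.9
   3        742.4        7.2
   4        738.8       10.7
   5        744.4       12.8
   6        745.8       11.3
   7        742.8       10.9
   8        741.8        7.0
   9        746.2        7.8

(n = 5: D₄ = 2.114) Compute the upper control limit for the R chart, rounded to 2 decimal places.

22.97

R̄ = (13.2 + 16.9 + 7.2 + 10.7 + 12.8 + 11.3 + 10.9 + 7.0 + 7.8) / 9 = 97.8000 / 9 = 10.8667
UCL_R = D₄·R̄ = 2.114 × 10.8667 = 22.9721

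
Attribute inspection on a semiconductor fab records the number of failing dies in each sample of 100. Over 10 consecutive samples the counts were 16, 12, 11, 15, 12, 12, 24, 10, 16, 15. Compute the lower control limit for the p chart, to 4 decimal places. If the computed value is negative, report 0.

p̄ = Σdᵢ / (k·n) = 143 / (10 × 100) = 0.14300
LCL = p̄ − 3·√(p̄(1−p̄)/n) = 0.14300 − 3 × 0.03501 = 0.03798

0.0380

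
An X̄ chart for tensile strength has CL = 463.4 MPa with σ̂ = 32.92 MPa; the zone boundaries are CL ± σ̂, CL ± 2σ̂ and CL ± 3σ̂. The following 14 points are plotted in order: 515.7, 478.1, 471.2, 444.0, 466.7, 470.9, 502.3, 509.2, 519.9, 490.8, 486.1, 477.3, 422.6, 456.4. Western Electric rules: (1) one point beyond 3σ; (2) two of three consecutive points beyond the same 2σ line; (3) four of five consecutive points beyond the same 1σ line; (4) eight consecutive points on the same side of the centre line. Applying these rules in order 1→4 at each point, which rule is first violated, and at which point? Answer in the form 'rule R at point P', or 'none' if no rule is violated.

rule 4 at point 12

Zone of each point (C = within 1σ̂, B = 1σ̂–2σ̂, A = 2σ̂–3σ̂, * = beyond 3σ̂; sign = side of CL): 1:+B, 2:+C, 3:+C, 4:-C, 5:+C, 6:+C, 7:+B, 8:+B, 9:+B, 10:+C, 11:+C, 12:+C, 13:-B, 14:-C
Rule 4 (eight consecutive points on the same side of the centre line) is satisfied at point 12.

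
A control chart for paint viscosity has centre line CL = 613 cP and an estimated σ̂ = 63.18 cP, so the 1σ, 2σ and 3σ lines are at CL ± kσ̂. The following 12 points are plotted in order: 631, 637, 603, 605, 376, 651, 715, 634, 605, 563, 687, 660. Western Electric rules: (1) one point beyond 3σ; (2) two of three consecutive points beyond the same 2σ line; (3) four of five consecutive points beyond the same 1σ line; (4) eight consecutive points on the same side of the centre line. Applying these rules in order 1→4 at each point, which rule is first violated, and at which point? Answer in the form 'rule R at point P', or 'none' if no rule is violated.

rule 1 at point 5

Zone of each point (C = within 1σ̂, B = 1σ̂–2σ̂, A = 2σ̂–3σ̂, * = beyond 3σ̂; sign = side of CL): 1:+C, 2:+C, 3:-C, 4:-C, 5:-*, 6:+C, 7:+B, 8:+C, 9:-C, 10:-C, 11:+B, 12:+C
Rule 1 (one point beyond the 3σ limits) is satisfied at point 5.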